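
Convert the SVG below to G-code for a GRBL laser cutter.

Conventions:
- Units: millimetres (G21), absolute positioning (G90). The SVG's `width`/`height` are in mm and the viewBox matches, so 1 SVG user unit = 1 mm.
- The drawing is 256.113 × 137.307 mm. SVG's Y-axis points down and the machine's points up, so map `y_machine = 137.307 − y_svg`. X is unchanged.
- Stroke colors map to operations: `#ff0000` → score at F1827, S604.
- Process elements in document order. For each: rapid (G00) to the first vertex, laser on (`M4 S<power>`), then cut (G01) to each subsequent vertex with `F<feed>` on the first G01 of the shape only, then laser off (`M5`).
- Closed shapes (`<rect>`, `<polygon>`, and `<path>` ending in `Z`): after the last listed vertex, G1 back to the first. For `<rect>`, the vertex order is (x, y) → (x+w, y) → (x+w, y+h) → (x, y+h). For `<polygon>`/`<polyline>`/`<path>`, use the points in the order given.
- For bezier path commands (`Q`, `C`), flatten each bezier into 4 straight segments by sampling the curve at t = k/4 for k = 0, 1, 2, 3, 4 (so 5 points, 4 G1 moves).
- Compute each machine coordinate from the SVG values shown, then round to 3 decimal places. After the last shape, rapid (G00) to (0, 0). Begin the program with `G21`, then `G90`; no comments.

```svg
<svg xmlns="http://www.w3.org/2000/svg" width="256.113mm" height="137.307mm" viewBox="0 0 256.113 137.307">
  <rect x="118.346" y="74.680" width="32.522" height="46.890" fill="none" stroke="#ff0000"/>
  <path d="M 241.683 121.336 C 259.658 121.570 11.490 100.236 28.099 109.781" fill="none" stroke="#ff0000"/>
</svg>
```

1 u = 1 mm; y_m = 137.307 − y.

[1] `<rect>` rectangle, #ff0000→score S604 F1827: (118.346,62.627) → (150.868,62.627) → (150.868,15.737) → (118.346,15.737) → (118.346,62.627) (closed)

[2] `<path>` cubic bezier, #ff0000→score S604 F1827: (241.683,15.971) → (213.558,19.020) → (135.403,25.240) → (56.992,29.714) → (28.099,27.526)

G21
G90
G00 X118.346 Y62.627
M4 S604
G01 X150.868 Y62.627 F1827
G01 X150.868 Y15.737
G01 X118.346 Y15.737
G01 X118.346 Y62.627
M5
G00 X241.683 Y15.971
M4 S604
G01 X213.558 Y19.020 F1827
G01 X135.403 Y25.240
G01 X56.992 Y29.714
G01 X28.099 Y27.526
M5
G00 X0.000 Y0.000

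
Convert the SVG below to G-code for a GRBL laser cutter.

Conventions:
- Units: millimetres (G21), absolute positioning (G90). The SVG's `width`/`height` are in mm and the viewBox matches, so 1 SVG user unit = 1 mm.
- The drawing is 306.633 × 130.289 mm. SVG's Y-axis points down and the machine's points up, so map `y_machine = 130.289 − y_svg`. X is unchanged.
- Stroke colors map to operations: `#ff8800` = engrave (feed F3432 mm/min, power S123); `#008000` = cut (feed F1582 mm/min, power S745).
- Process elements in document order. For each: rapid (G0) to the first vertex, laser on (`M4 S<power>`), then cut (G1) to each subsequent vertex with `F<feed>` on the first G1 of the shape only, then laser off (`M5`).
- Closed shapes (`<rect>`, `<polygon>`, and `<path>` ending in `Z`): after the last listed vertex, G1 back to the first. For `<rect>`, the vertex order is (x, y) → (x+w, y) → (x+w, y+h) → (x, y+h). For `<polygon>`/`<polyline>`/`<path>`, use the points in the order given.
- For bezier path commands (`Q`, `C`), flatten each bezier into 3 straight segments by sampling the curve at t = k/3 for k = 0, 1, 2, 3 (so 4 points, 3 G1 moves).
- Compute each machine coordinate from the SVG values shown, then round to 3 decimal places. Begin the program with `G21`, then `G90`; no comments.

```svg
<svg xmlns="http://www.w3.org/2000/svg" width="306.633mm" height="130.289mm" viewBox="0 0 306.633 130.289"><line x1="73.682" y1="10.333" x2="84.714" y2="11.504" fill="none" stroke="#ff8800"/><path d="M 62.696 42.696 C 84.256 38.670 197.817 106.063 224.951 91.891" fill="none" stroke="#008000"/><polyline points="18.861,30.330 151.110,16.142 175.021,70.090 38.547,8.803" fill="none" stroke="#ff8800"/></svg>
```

G21
G90
G0 X73.682 Y119.956
M4 S123
G1 X84.714 Y118.785 F3432
M5
G0 X62.696 Y87.593
M4 S745
G1 X108.315 Y73.479 F1582
G1 X175.616 Y45.748
G1 X224.951 Y38.398
M5
G0 X18.861 Y99.959
M4 S123
G1 X151.110 Y114.147 F3432
G1 X175.021 Y60.199
G1 X38.547 Y121.486
M5

viewBox `0 0 306.633 130.289` with mm width/height → 1 unit = 1 mm. Flip: y_m = 130.289 − y_svg.

**Shape 1** — `<line>` line segment, stroke `#ff8800` → engrave (S123, F3432). Machine vertices: (73.682,119.956) → (84.714,118.785). Open path.

**Shape 2** — `<path>` cubic bezier, stroke `#008000` → cut (S745, F1582). Control points (SVG): P0=(62.696,42.696), P1=(84.256,38.670), P2=(197.817,106.063), P3=(224.951,91.891); sampled at t=k/3. Machine vertices: (62.696,87.593) → (108.315,73.479) → (175.616,45.748) → (224.951,38.398). Open path.

**Shape 3** — `<polyline>` open polyline, stroke `#ff8800` → engrave (S123, F3432). Machine vertices: (18.861,99.959) → (151.110,114.147) → (175.021,60.199) → (38.547,121.486). Open path.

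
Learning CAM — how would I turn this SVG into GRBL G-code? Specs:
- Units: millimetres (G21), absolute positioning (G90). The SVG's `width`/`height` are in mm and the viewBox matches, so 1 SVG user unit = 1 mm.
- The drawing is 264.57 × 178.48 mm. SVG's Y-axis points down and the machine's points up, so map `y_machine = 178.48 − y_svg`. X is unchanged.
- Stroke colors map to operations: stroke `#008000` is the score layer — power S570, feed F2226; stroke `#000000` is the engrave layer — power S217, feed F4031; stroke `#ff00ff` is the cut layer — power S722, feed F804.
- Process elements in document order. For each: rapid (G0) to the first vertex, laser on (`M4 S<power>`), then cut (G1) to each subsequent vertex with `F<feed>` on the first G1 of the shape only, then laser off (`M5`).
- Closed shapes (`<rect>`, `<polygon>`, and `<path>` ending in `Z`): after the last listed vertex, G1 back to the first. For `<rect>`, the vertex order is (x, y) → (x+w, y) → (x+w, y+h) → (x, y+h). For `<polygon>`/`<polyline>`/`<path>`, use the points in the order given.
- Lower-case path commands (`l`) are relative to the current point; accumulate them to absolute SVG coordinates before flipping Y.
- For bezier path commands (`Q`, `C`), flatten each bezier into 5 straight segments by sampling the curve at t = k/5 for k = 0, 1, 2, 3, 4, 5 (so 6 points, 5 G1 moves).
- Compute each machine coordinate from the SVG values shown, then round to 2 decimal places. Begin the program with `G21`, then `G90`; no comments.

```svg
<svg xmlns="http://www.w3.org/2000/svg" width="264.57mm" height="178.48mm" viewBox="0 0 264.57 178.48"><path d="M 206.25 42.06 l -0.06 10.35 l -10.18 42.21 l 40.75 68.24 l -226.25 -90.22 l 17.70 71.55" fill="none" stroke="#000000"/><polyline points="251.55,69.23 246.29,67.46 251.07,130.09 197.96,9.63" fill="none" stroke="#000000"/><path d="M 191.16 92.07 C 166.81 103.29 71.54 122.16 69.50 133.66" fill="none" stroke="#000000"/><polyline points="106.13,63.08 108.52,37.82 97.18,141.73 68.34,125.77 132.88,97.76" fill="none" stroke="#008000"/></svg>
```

G21
G90
G0 X206.25 Y136.42
M4 S217
G1 X206.19 Y126.07 F4031
G1 X196.01 Y83.86
G1 X236.76 Y15.62
G1 X10.51 Y105.84
G1 X28.21 Y34.29
M5
G0 X251.55 Y109.25
M4 S217
G1 X246.29 Y111.02 F4031
G1 X251.07 Y48.39
G1 X197.96 Y168.85
M5
G0 X191.16 Y86.41
M4 S217
G1 X169.35 Y78.88 F4031
G1 X138.40 Y70.24
G1 X106.19 Y61.20
G1 X80.60 Y52.48
G1 X69.50 Y44.82
M5
G0 X106.13 Y115.40
M4 S570
G1 X108.52 Y140.66 F2226
G1 X97.18 Y36.75
G1 X68.34 Y52.71
G1 X132.88 Y80.72
M5

viewBox `0 0 264.57 178.48` with mm width/height → 1 unit = 1 mm. Flip: y_m = 178.48 − y_svg.

**Shape 1** — `<path>` open polyline, stroke `#000000` → engrave (S217, F4031). Machine vertices: (206.25,136.42) → (206.19,126.07) → (196.01,83.86) → (236.76,15.62) → (10.51,105.84) → (28.21,34.29). Open path.

**Shape 2** — `<polyline>` open polyline, stroke `#000000` → engrave (S217, F4031). Machine vertices: (251.55,109.25) → (246.29,111.02) → (251.07,48.39) → (197.96,168.85). Open path.

**Shape 3** — `<path>` cubic bezier, stroke `#000000` → engrave (S217, F4031). Control points (SVG): P0=(191.16,92.07), P1=(166.81,103.29), P2=(71.54,122.16), P3=(69.50,133.66); sampled at t=k/5. Machine vertices: (191.16,86.41) → (169.35,78.88) → (138.40,70.24) → (106.19,61.20) → (80.60,52.48) → (69.50,44.82). Open path.

**Shape 4** — `<polyline>` open polyline, stroke `#008000` → score (S570, F2226). Machine vertices: (106.13,115.40) → (108.52,140.66) → (97.18,36.75) → (68.34,52.71) → (132.88,80.72). Open path.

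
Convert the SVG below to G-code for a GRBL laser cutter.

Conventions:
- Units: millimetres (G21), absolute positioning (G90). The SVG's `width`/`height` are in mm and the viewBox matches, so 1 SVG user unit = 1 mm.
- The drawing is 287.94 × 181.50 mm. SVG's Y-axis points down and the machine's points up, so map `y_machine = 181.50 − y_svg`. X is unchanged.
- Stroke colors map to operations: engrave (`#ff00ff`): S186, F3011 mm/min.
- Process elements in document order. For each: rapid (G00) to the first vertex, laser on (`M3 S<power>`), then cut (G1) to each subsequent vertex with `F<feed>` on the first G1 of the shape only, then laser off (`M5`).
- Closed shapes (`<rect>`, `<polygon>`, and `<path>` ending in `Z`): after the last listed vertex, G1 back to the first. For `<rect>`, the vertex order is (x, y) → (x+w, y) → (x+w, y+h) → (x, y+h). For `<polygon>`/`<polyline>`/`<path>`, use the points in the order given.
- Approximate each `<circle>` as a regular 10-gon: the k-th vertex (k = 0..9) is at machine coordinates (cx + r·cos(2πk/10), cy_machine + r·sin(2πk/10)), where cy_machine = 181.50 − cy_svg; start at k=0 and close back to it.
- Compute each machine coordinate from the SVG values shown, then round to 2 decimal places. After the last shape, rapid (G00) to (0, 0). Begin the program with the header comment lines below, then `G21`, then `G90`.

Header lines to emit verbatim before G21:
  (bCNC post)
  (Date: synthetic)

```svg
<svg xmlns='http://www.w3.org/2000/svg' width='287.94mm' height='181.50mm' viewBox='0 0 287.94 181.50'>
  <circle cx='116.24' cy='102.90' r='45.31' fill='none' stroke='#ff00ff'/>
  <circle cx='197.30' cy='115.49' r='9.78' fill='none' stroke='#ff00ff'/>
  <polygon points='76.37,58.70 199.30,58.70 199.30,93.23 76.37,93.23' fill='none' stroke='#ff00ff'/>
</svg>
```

Since the viewBox matches the mm dimensions, user units are millimetres directly. The only transform is the Y-flip y_m = 181.50 − y_svg.

Shape 1 is a circle drawn with `<circle>`. Its stroke #ff00ff means engrave at S186, F3011. After flipping Y the toolpath is (161.55,78.60) → (152.90,105.23) → (130.24,121.69) → (102.24,121.69) → (79.58,105.23) → (70.93,78.60) → (79.58,51.97) → (102.24,35.51) → (130.24,35.51) → (152.90,51.97) → (161.55,78.60), returning to the start.

Shape 2 is a circle drawn with `<circle>`. Its stroke #ff00ff means engrave at S186, F3011. After flipping Y the toolpath is (207.08,66.01) → (205.21,71.76) → (200.32,75.31) → (194.28,75.31) → (189.39,71.76) → (187.52,66.01) → (189.39,60.26) → (194.28,56.71) → (200.32,56.71) → (205.21,60.26) → (207.08,66.01), returning to the start.

Shape 3 is a rectangle drawn with `<polygon>`. Its stroke #ff00ff means engrave at S186, F3011. After flipping Y the toolpath is (76.37,122.80) → (199.30,122.80) → (199.30,88.27) → (76.37,88.27) → (76.37,122.80), returning to the start.

(bCNC post)
(Date: synthetic)
G21
G90
G00 X161.55 Y78.60
M3 S186
G1 X152.90 Y105.23 F3011
G1 X130.24 Y121.69
G1 X102.24 Y121.69
G1 X79.58 Y105.23
G1 X70.93 Y78.60
G1 X79.58 Y51.97
G1 X102.24 Y35.51
G1 X130.24 Y35.51
G1 X152.90 Y51.97
G1 X161.55 Y78.60
M5
G00 X207.08 Y66.01
M3 S186
G1 X205.21 Y71.76 F3011
G1 X200.32 Y75.31
G1 X194.28 Y75.31
G1 X189.39 Y71.76
G1 X187.52 Y66.01
G1 X189.39 Y60.26
G1 X194.28 Y56.71
G1 X200.32 Y56.71
G1 X205.21 Y60.26
G1 X207.08 Y66.01
M5
G00 X76.37 Y122.80
M3 S186
G1 X199.30 Y122.80 F3011
G1 X199.30 Y88.27
G1 X76.37 Y88.27
G1 X76.37 Y122.80
M5
G00 X0.00 Y0.00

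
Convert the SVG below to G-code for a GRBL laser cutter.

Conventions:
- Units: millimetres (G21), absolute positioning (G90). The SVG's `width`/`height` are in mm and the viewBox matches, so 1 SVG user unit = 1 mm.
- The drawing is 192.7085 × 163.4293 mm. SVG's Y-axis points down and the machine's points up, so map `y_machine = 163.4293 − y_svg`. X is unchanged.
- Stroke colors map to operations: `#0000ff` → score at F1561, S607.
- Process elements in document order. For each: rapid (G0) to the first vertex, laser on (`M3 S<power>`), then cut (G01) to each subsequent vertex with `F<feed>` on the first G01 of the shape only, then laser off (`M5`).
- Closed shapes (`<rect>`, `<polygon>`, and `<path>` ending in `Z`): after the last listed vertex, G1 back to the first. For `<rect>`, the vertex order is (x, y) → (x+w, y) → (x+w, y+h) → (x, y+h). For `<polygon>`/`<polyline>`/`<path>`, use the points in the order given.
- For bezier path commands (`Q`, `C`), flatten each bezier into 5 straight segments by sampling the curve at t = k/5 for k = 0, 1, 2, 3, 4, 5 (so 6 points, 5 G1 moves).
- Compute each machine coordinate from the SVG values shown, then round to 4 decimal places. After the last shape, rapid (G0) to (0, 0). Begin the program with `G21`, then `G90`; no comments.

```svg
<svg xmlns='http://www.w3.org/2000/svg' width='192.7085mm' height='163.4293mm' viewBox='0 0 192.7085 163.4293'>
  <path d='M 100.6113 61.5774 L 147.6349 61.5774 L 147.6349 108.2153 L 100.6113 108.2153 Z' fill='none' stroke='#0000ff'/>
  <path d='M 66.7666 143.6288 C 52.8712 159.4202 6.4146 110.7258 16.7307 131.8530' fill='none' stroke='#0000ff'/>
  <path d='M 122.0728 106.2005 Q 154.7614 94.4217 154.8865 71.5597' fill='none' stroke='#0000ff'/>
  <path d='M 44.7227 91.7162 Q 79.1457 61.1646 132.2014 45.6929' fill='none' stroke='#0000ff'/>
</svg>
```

G21
G90
G0 X100.6113 Y101.8519
M3 S607
G01 X147.6349 Y101.8519 F1561
G01 X147.6349 Y55.2140
G01 X100.6113 Y55.2140
G01 X100.6113 Y101.8519
M5
G0 X66.7666 Y19.8005
M3 S607
G01 X55.2367 Y16.9895 F1561
G01 X40.1801 Y23.2083
G01 X25.8849 Y32.0102
G01 X16.6391 Y36.9485
G01 X16.7307 Y31.5763
M5
G0 X122.0728 Y57.2288
M3 S607
G01 X133.8457 Y62.3836 F1561
G01 X143.0135 Y68.4252
G01 X149.5763 Y75.3533
G01 X153.5339 Y83.1681
G01 X154.8865 Y91.8696
M5
G0 X44.7227 Y71.7131
M3 S607
G01 X59.2372 Y83.3305 F1561
G01 X75.2423 Y93.7416
G01 X92.7381 Y102.9463
G01 X111.7244 Y110.9445
G01 X132.2014 Y117.7364
M5
G0 X0.0000 Y0.0000

1 u = 1 mm; y_m = 163.4293 − y.

[1] `<path>` rectangle, #0000ff→score S607 F1561: (100.6113,101.8519) → (147.6349,101.8519) → (147.6349,55.2140) → (100.6113,55.2140) → (100.6113,101.8519) (closed)

[2] `<path>` cubic bezier, #0000ff→score S607 F1561: (66.7666,19.8005) → (55.2367,16.9895) → (40.1801,23.2083) → (25.8849,32.0102) → (16.6391,36.9485) → (16.7307,31.5763)

[3] `<path>` quadratic bezier, #0000ff→score S607 F1561: (122.0728,57.2288) → (133.8457,62.3836) → (143.0135,68.4252) → (149.5763,75.3533) → (153.5339,83.1681) → (154.8865,91.8696)

[4] `<path>` quadratic bezier, #0000ff→score S607 F1561: (44.7227,71.7131) → (59.2372,83.3305) → (75.2423,93.7416) → (92.7381,102.9463) → (111.7244,110.9445) → (132.2014,117.7364)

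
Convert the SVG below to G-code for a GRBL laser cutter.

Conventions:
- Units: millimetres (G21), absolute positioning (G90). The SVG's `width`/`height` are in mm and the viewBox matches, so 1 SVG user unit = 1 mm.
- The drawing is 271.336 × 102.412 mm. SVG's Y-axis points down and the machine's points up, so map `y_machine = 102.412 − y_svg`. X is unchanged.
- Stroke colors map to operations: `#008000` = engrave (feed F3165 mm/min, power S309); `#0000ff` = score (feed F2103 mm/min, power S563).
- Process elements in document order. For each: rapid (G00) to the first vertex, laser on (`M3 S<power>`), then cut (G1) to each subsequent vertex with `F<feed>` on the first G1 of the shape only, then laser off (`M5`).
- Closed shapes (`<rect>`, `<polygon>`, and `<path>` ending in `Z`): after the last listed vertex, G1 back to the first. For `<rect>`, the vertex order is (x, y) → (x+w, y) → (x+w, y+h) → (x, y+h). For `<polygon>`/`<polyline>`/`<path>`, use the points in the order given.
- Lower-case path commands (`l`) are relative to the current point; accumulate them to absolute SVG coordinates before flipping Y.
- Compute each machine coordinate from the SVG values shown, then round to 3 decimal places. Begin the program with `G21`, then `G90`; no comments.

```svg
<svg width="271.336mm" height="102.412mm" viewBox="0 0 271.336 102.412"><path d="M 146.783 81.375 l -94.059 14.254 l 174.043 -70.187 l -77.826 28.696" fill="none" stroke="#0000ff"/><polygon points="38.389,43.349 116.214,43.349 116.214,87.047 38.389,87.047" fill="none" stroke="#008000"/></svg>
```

viewBox `0 0 271.336 102.412` with mm width/height → 1 unit = 1 mm. Flip: y_m = 102.412 − y_svg.

**Shape 1** — `<path>` open polyline, stroke `#0000ff` → score (S563, F2103). Machine vertices: (146.783,21.037) → (52.724,6.783) → (226.767,76.970) → (148.941,48.274). Open path.

**Shape 2** — `<polygon>` rectangle, stroke `#008000` → engrave (S309, F3165). Machine vertices: (38.389,59.063) → (116.214,59.063) → (116.214,15.365) → (38.389,15.365) → (38.389,59.063). Closed: final G1 returns to the first vertex.

G21
G90
G00 X146.783 Y21.037
M3 S563
G1 X52.724 Y6.783 F2103
G1 X226.767 Y76.970
G1 X148.941 Y48.274
M5
G00 X38.389 Y59.063
M3 S309
G1 X116.214 Y59.063 F3165
G1 X116.214 Y15.365
G1 X38.389 Y15.365
G1 X38.389 Y59.063
M5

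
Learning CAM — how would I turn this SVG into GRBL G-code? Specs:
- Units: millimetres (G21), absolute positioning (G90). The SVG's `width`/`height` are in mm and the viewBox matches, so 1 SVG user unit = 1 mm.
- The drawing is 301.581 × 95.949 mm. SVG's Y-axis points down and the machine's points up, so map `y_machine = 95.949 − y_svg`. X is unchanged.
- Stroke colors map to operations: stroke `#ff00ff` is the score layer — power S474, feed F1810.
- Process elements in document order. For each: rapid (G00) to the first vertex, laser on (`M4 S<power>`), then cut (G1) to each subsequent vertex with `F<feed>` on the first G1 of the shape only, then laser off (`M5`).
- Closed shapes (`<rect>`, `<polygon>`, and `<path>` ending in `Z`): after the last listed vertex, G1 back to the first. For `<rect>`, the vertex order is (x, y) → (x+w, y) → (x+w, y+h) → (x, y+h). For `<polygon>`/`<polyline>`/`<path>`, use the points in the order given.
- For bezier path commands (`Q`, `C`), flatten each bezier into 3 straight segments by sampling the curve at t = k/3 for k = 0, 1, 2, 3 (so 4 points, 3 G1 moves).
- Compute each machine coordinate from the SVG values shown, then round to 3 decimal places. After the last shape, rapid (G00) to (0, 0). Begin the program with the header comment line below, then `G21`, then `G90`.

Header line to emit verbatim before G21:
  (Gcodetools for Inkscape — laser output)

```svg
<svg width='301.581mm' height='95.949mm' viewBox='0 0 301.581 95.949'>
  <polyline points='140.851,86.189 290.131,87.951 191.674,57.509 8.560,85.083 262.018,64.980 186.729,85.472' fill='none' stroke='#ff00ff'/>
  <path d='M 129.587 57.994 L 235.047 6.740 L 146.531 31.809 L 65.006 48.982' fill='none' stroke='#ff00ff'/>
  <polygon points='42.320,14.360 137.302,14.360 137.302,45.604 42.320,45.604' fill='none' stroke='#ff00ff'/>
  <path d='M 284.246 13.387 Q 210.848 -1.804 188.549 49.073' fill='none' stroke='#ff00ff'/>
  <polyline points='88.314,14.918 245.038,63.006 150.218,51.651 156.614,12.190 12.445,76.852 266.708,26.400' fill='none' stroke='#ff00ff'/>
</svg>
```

(Gcodetools for Inkscape — laser output)
G21
G90
G00 X140.851 Y9.760
M4 S474
G1 X290.131 Y7.998 F1810
G1 X191.674 Y38.440
G1 X8.560 Y10.866
G1 X262.018 Y30.969
G1 X186.729 Y10.477
M5
G00 X129.587 Y37.955
M4 S474
G1 X235.047 Y89.209 F1810
G1 X146.531 Y64.140
G1 X65.006 Y46.967
M5
G00 X42.320 Y81.589
M4 S474
G1 X137.302 Y81.589 F1810
G1 X137.302 Y50.345
G1 X42.320 Y50.345
G1 X42.320 Y81.589
M5
G00 X284.246 Y82.562
M4 S474
G1 X240.992 Y85.348 F1810
G1 X209.093 Y73.453
G1 X188.549 Y46.876
M5
G00 X88.314 Y81.031
M4 S474
G1 X245.038 Y32.943 F1810
G1 X150.218 Y44.298
G1 X156.614 Y83.759
G1 X12.445 Y19.097
G1 X266.708 Y69.549
M5
G00 X0.000 Y0.000

viewBox `0 0 301.581 95.949` with mm width/height → 1 unit = 1 mm. Flip: y_m = 95.949 − y_svg.

**Shape 1** — `<polyline>` open polyline, stroke `#ff00ff` → score (S474, F1810). Machine vertices: (140.851,9.760) → (290.131,7.998) → (191.674,38.440) → (8.560,10.866) → (262.018,30.969) → (186.729,10.477). Open path.

**Shape 2** — `<path>` open polyline, stroke `#ff00ff` → score (S474, F1810). Machine vertices: (129.587,37.955) → (235.047,89.209) → (146.531,64.140) → (65.006,46.967). Open path.

**Shape 3** — `<polygon>` rectangle, stroke `#ff00ff` → score (S474, F1810). Machine vertices: (42.320,81.589) → (137.302,81.589) → (137.302,50.345) → (42.320,50.345) → (42.320,81.589). Closed: final G1 returns to the first vertex.

**Shape 4** — `<path>` quadratic bezier, stroke `#ff00ff` → score (S474, F1810). Control points (SVG): P0=(284.246,13.387), P1=(210.848,-1.804), P2=(188.549,49.073); sampled at t=k/3. Machine vertices: (284.246,82.562) → (240.992,85.348) → (209.093,73.453) → (188.549,46.876). Open path.

**Shape 5** — `<polyline>` open polyline, stroke `#ff00ff` → score (S474, F1810). Machine vertices: (88.314,81.031) → (245.038,32.943) → (150.218,44.298) → (156.614,83.759) → (12.445,19.097) → (266.708,69.549). Open path.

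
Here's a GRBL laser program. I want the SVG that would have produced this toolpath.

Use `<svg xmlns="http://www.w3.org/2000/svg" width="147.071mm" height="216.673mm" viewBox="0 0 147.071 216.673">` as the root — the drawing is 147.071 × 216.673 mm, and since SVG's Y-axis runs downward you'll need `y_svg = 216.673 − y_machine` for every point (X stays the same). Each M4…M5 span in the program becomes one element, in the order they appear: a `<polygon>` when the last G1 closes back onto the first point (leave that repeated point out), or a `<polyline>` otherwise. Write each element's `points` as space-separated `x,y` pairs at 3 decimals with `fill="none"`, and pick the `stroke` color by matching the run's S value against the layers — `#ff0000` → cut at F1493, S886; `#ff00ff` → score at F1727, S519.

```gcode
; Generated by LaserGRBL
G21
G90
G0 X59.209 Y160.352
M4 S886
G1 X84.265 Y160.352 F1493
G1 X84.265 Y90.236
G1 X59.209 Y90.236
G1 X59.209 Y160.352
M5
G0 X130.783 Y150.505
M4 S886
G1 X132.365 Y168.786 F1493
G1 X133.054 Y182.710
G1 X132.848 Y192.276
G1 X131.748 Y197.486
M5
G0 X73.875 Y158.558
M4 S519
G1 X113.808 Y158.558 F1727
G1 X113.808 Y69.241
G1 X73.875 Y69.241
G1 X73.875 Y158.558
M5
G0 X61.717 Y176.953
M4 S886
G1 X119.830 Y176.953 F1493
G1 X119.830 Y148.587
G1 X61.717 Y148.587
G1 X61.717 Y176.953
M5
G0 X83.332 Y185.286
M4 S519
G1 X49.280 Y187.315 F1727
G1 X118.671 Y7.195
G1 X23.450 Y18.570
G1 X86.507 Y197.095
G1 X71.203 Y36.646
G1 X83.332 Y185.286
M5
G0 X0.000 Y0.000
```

Machine Y-up, SVG Y-down with viewBox height 216.673, so y_svg = 216.673 − y_machine; X carries over.

Run 1: the run's S886 means `#ff0000` (cut). The run returns to its start, so emit a `<polygon>` with points (Y-flipped): 59.209,56.321 84.265,56.321 84.265,126.437 59.209,126.437.

Run 2: S886 ⇒ cut layer `#ff0000`. The run is open, so emit a `<polyline>` with points (Y-flipped): 130.783,66.168 132.365,47.887 133.054,33.963 132.848,24.397 131.748,19.187.

Run 3: power S519 maps to stroke `#ff00ff` (score). The run returns to its start, so emit a `<polygon>` with points (Y-flipped): 73.875,58.115 113.808,58.115 113.808,147.432 73.875,147.432.

Run 4: S886 ⇒ cut layer `#ff0000`. The run returns to its start, so emit a `<polygon>` with points (Y-flipped): 61.717,39.720 119.830,39.720 119.830,68.086 61.717,68.086.

Run 5: power S519 maps to stroke `#ff00ff` (score). The run returns to its start, so emit a `<polygon>` with points (Y-flipped): 83.332,31.387 49.280,29.358 118.671,209.478 23.450,198.103 86.507,19.578 71.203,180.027.

<svg xmlns="http://www.w3.org/2000/svg" width="147.071mm" height="216.673mm" viewBox="0 0 147.071 216.673">
  <polygon points="59.209,56.321 84.265,56.321 84.265,126.437 59.209,126.437" fill="none" stroke="#ff0000"/>
  <polyline points="130.783,66.168 132.365,47.887 133.054,33.963 132.848,24.397 131.748,19.187" fill="none" stroke="#ff0000"/>
  <polygon points="73.875,58.115 113.808,58.115 113.808,147.432 73.875,147.432" fill="none" stroke="#ff00ff"/>
  <polygon points="61.717,39.720 119.830,39.720 119.830,68.086 61.717,68.086" fill="none" stroke="#ff0000"/>
  <polygon points="83.332,31.387 49.280,29.358 118.671,209.478 23.450,198.103 86.507,19.578 71.203,180.027" fill="none" stroke="#ff00ff"/>
</svg>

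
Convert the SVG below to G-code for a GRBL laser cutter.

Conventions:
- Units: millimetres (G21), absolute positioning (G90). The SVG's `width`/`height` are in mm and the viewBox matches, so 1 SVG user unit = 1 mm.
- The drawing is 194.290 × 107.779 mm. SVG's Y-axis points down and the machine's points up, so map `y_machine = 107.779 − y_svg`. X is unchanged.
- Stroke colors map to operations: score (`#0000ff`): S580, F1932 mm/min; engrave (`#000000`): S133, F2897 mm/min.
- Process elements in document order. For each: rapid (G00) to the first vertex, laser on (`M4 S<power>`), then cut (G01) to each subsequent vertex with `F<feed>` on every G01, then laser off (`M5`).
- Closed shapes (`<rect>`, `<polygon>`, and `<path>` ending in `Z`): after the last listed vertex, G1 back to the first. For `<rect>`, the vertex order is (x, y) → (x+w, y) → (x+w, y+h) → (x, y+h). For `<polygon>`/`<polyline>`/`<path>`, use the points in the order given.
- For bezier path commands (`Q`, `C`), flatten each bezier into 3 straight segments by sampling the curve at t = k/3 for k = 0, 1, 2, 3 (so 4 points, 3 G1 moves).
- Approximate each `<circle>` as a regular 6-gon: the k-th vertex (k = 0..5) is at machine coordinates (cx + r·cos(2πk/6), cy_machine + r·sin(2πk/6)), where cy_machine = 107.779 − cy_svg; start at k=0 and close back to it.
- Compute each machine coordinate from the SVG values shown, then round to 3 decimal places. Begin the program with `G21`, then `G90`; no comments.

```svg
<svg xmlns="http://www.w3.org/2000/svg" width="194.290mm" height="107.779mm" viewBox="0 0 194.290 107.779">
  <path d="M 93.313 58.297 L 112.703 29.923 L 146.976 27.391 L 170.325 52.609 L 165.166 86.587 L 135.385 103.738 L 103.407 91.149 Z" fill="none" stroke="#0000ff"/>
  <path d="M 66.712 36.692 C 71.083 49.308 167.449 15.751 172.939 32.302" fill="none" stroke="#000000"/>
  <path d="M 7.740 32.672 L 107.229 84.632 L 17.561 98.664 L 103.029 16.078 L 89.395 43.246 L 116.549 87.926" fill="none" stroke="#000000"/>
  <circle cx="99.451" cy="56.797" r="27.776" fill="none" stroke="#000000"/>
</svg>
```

G21
G90
G00 X93.313 Y49.482
M4 S580
G01 X112.703 Y77.856 F1932
G01 X146.976 Y80.388 F1932
G01 X170.325 Y55.170 F1932
G01 X165.166 Y21.192 F1932
G01 X135.385 Y4.041 F1932
G01 X103.407 Y16.630 F1932
G01 X93.313 Y49.482 F1932
M5
G00 X66.712 Y71.087
M4 S133
G01 X94.975 Y70.296 F2897
G01 X143.930 Y78.891 F2897
G01 X172.939 Y75.477 F2897
M5
G00 X7.740 Y75.107
M4 S133
G01 X107.229 Y23.147 F2897
G01 X17.561 Y9.115 F2897
G01 X103.029 Y91.701 F2897
G01 X89.395 Y64.533 F2897
G01 X116.549 Y19.853 F2897
M5
G00 X127.227 Y50.982
M4 S133
G01 X113.339 Y75.037 F2897
G01 X85.563 Y75.037 F2897
G01 X71.675 Y50.982 F2897
G01 X85.563 Y26.927 F2897
G01 X113.339 Y26.927 F2897
G01 X127.227 Y50.982 F2897
M5

Since the viewBox matches the mm dimensions, user units are millimetres directly. The only transform is the Y-flip y_m = 107.779 − y_svg.

Shape 1 is a regular polygon drawn with `<path>`. Its stroke #0000ff means score at S580, F1932. After flipping Y the toolpath is (93.313,49.482) → (112.703,77.856) → (146.976,80.388) → (170.325,55.170) → (165.166,21.192) → (135.385,4.041) → (103.407,16.630) → (93.313,49.482), returning to the start.

Shape 2 is a cubic bezier drawn with `<path>`. Its stroke #000000 means engrave at S133, F2897. After flipping Y the toolpath is (66.712,71.087) → (94.975,70.296) → (143.930,78.891) → (172.939,75.477).

Shape 3 is a open polyline drawn with `<path>`. Its stroke #000000 means engrave at S133, F2897. After flipping Y the toolpath is (7.740,75.107) → (107.229,23.147) → (17.561,9.115) → (103.029,91.701) → (89.395,64.533) → (116.549,19.853).

Shape 4 is a circle drawn with `<circle>`. Its stroke #000000 means engrave at S133, F2897. After flipping Y the toolpath is (127.227,50.982) → (113.339,75.037) → (85.563,75.037) → (71.675,50.982) → (85.563,26.927) → (113.339,26.927) → (127.227,50.982), returning to the start.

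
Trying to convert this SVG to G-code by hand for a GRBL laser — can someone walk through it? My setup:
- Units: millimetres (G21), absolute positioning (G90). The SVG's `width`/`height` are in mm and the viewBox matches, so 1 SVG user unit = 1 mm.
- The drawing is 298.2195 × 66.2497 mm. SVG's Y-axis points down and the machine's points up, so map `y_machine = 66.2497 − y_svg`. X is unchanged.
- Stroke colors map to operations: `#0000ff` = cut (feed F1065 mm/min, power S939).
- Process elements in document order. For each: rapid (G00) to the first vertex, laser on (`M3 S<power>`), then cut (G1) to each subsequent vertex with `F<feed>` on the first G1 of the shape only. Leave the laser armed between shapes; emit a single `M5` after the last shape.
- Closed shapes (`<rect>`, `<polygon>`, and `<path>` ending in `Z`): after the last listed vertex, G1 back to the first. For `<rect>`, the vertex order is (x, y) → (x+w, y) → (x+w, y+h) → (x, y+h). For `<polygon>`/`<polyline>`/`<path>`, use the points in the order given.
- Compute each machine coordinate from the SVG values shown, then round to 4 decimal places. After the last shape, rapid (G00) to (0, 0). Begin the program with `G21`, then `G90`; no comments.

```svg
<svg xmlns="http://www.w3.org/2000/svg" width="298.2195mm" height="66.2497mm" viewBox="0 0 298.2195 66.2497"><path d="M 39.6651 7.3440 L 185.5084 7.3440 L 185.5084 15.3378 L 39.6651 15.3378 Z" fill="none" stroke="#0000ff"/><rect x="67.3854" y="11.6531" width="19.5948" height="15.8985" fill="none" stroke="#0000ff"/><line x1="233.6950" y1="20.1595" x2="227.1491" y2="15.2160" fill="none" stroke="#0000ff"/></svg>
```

1 u = 1 mm; y_m = 66.2497 − y.

[1] `<path>` rectangle, #0000ff→cut S939 F1065: (39.6651,58.9057) → (185.5084,58.9057) → (185.5084,50.9119) → (39.6651,50.9119) → (39.6651,58.9057) (closed)

[2] `<rect>` rectangle, #0000ff→cut S939 F1065: (67.3854,54.5966) → (86.9802,54.5966) → (86.9802,38.6981) → (67.3854,38.6981) → (67.3854,54.5966) (closed)

[3] `<line>` line segment, #0000ff→cut S939 F1065: (233.6950,46.0902) → (227.1491,51.0337)

G21
G90
G00 X39.6651 Y58.9057
M3 S939
G1 X185.5084 Y58.9057 F1065
G1 X185.5084 Y50.9119
G1 X39.6651 Y50.9119
G1 X39.6651 Y58.9057
G00 X67.3854 Y54.5966
M3 S939
G1 X86.9802 Y54.5966 F1065
G1 X86.9802 Y38.6981
G1 X67.3854 Y38.6981
G1 X67.3854 Y54.5966
G00 X233.6950 Y46.0902
M3 S939
G1 X227.1491 Y51.0337 F1065
M5
G00 X0.0000 Y0.0000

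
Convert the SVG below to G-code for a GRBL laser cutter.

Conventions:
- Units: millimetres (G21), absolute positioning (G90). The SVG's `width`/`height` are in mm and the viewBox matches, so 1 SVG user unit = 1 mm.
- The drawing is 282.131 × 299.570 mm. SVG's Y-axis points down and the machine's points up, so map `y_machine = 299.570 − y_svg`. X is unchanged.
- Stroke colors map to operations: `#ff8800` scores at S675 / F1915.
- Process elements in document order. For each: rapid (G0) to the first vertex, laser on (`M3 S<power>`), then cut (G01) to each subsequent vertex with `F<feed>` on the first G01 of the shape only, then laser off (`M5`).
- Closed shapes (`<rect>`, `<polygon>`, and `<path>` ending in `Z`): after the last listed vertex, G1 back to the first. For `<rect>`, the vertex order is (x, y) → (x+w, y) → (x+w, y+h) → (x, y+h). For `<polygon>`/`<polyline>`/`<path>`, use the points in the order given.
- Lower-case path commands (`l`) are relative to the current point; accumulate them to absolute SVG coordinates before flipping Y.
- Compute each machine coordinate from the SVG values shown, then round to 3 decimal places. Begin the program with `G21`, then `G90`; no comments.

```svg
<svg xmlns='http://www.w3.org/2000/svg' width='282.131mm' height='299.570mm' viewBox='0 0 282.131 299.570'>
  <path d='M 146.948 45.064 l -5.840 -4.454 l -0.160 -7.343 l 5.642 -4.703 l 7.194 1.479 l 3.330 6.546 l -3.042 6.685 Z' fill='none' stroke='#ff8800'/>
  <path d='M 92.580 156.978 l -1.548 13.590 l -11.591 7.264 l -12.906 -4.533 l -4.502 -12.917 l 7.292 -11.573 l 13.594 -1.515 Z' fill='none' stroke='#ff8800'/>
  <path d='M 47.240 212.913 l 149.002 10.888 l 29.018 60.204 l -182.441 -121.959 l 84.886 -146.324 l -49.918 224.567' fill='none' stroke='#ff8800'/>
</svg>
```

G21
G90
G0 X146.948 Y254.506
M3 S675
G01 X141.108 Y258.960 F1915
G01 X140.948 Y266.303
G01 X146.590 Y271.006
G01 X153.784 Y269.527
G01 X157.114 Y262.981
G01 X154.072 Y256.296
G01 X146.948 Y254.506
M5
G0 X92.580 Y142.592
M3 S675
G01 X91.032 Y129.002 F1915
G01 X79.441 Y121.738
G01 X66.535 Y126.271
G01 X62.033 Y139.188
G01 X69.325 Y150.761
G01 X82.919 Y152.276
G01 X92.580 Y142.592
M5
G0 X47.240 Y86.657
M3 S675
G01 X196.242 Y75.769 F1915
G01 X225.260 Y15.565
G01 X42.819 Y137.524
G01 X127.705 Y283.848
G01 X77.787 Y59.281
M5

Since the viewBox matches the mm dimensions, user units are millimetres directly. The only transform is the Y-flip y_m = 299.570 − y_svg.

Shape 1 is a regular polygon drawn with `<path>`. Its stroke #ff8800 means score at S675, F1915. After flipping Y the toolpath is (146.948,254.506) → (141.108,258.960) → (140.948,266.303) → (146.590,271.006) → (153.784,269.527) → (157.114,262.981) → (154.072,256.296) → (146.948,254.506), returning to the start.

Shape 2 is a regular polygon drawn with `<path>`. Its stroke #ff8800 means score at S675, F1915. After flipping Y the toolpath is (92.580,142.592) → (91.032,129.002) → (79.441,121.738) → (66.535,126.271) → (62.033,139.188) → (69.325,150.761) → (82.919,152.276) → (92.580,142.592), returning to the start.

Shape 3 is a open polyline drawn with `<path>`. Its stroke #ff8800 means score at S675, F1915. After flipping Y the toolpath is (47.240,86.657) → (196.242,75.769) → (225.260,15.565) → (42.819,137.524) → (127.705,283.848) → (77.787,59.281).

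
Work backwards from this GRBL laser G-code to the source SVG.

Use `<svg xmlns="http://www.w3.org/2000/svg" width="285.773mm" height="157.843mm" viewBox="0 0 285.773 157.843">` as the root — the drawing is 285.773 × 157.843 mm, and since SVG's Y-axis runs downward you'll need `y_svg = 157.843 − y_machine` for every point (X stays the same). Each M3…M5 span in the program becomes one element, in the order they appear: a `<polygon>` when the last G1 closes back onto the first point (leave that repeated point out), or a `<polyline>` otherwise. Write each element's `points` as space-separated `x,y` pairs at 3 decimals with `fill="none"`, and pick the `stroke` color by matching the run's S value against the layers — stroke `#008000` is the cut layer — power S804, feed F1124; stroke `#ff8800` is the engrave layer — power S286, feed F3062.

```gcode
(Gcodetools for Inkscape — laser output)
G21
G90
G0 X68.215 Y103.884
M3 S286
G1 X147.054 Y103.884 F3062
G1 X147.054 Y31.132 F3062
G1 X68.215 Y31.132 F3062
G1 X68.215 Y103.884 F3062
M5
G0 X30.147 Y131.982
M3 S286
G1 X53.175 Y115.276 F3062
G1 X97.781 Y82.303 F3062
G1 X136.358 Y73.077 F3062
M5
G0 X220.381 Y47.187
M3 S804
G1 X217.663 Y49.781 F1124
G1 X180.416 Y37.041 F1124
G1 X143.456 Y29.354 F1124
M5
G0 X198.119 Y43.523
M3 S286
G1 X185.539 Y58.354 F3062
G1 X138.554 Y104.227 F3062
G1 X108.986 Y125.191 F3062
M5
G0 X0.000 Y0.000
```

Each laser-on run becomes one SVG element. Flip Y back into SVG space with y_svg = 157.843 − y_machine.

Run 1: the run's S286 means `#ff8800` (engrave). The run returns to its start, so emit a `<polygon>` with points (Y-flipped): 68.215,53.959 147.054,53.959 147.054,126.711 68.215,126.711.

Run 2: power S286 maps to stroke `#ff8800` (engrave). The run is open, so emit a `<polyline>` with points (Y-flipped): 30.147,25.861 53.175,42.567 97.781,75.540 136.358,84.766.

Run 3: power S804 maps to stroke `#008000` (cut). The run is open, so emit a `<polyline>` with points (Y-flipped): 220.381,110.656 217.663,108.062 180.416,120.802 143.456,128.489.

Run 4: S286 ⇒ engrave layer `#ff8800`. The run is open, so emit a `<polyline>` with points (Y-flipped): 198.119,114.320 185.539,99.489 138.554,53.616 108.986,32.652.

<svg xmlns="http://www.w3.org/2000/svg" width="285.773mm" height="157.843mm" viewBox="0 0 285.773 157.843">
  <polygon points="68.215,53.959 147.054,53.959 147.054,126.711 68.215,126.711" fill="none" stroke="#ff8800"/>
  <polyline points="30.147,25.861 53.175,42.567 97.781,75.540 136.358,84.766" fill="none" stroke="#ff8800"/>
  <polyline points="220.381,110.656 217.663,108.062 180.416,120.802 143.456,128.489" fill="none" stroke="#008000"/>
  <polyline points="198.119,114.320 185.539,99.489 138.554,53.616 108.986,32.652" fill="none" stroke="#ff8800"/>
</svg>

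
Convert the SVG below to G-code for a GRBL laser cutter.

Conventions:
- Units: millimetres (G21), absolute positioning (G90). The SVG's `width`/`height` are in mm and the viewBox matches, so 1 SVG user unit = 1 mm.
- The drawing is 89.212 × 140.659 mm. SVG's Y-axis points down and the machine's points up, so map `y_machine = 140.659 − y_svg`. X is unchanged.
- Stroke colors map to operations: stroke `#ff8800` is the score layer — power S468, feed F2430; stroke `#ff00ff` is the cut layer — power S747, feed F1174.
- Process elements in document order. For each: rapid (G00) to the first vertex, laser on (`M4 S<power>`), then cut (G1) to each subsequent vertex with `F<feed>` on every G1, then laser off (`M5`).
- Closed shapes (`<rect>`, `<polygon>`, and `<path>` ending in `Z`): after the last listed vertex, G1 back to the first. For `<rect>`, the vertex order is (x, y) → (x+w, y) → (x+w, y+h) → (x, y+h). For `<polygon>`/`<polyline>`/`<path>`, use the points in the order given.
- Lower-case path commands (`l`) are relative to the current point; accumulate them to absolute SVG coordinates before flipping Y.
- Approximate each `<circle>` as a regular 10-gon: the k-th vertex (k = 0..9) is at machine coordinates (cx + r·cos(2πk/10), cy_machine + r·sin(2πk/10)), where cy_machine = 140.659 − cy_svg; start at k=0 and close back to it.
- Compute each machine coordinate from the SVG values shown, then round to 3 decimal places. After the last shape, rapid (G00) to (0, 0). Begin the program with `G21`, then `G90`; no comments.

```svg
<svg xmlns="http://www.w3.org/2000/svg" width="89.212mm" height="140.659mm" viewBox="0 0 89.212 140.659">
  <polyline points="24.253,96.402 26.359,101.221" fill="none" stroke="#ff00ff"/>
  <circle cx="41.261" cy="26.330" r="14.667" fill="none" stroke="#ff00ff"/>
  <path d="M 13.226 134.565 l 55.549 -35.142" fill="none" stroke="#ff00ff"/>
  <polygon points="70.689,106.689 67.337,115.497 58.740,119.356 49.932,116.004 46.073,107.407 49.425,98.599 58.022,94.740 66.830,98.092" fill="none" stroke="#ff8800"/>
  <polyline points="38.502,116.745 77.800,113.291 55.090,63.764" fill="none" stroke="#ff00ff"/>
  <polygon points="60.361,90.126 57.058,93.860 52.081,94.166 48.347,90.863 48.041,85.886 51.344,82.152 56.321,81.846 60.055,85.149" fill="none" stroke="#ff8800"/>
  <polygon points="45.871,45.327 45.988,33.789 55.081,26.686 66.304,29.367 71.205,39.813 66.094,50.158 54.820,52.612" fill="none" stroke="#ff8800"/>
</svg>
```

viewBox `0 0 89.212 140.659` with mm width/height → 1 unit = 1 mm. Flip: y_m = 140.659 − y_svg.

**Shape 1** — `<polyline>` line segment, stroke `#ff00ff` → cut (S747, F1174). Machine vertices: (24.253,44.257) → (26.359,39.438). Open path.

**Shape 2** — `<circle>` circle, stroke `#ff00ff` → cut (S747, F1174). Machine vertices: (55.928,114.329) → (53.127,122.950) → (45.793,128.278) → (36.729,128.278) → (29.395,122.950) → (26.594,114.329) → (29.395,105.708) → (36.729,100.380) → (45.793,100.380) → (53.127,105.708) → (55.928,114.329). Closed: final G1 returns to the first vertex.

**Shape 3** — `<path>` line segment, stroke `#ff00ff` → cut (S747, F1174). Machine vertices: (13.226,6.094) → (68.775,41.236). Open path.

**Shape 4** — `<polygon>` regular polygon, stroke `#ff8800` → score (S468, F2430). Machine vertices: (70.689,33.970) → (67.337,25.162) → (58.740,21.303) → (49.932,24.655) → (46.073,33.252) → (49.425,42.060) → (58.022,45.919) → (66.830,42.567) → (70.689,33.970). Closed: final G1 returns to the first vertex.

**Shape 5** — `<polyline>` open polyline, stroke `#ff00ff` → cut (S747, F1174). Machine vertices: (38.502,23.914) → (77.800,27.368) → (55.090,76.895). Open path.

**Shape 6** — `<polygon>` regular polygon, stroke `#ff8800` → score (S468, F2430). Machine vertices: (60.361,50.533) → (57.058,46.799) → (52.081,46.493) → (48.347,49.796) → (48.041,54.773) → (51.344,58.507) → (56.321,58.813) → (60.055,55.510) → (60.361,50.533). Closed: final G1 returns to the first vertex.

**Shape 7** — `<polygon>` regular polygon, stroke `#ff8800` → score (S468, F2430). Machine vertices: (45.871,95.332) → (45.988,106.870) → (55.081,113.973) → (66.304,111.292) → (71.205,100.846) → (66.094,90.501) → (54.820,88.047) → (45.871,95.332). Closed: final G1 returns to the first vertex.

G21
G90
G00 X24.253 Y44.257
M4 S747
G1 X26.359 Y39.438 F1174
M5
G00 X55.928 Y114.329
M4 S747
G1 X53.127 Y122.950 F1174
G1 X45.793 Y128.278 F1174
G1 X36.729 Y128.278 F1174
G1 X29.395 Y122.950 F1174
G1 X26.594 Y114.329 F1174
G1 X29.395 Y105.708 F1174
G1 X36.729 Y100.380 F1174
G1 X45.793 Y100.380 F1174
G1 X53.127 Y105.708 F1174
G1 X55.928 Y114.329 F1174
M5
G00 X13.226 Y6.094
M4 S747
G1 X68.775 Y41.236 F1174
M5
G00 X70.689 Y33.970
M4 S468
G1 X67.337 Y25.162 F2430
G1 X58.740 Y21.303 F2430
G1 X49.932 Y24.655 F2430
G1 X46.073 Y33.252 F2430
G1 X49.425 Y42.060 F2430
G1 X58.022 Y45.919 F2430
G1 X66.830 Y42.567 F2430
G1 X70.689 Y33.970 F2430
M5
G00 X38.502 Y23.914
M4 S747
G1 X77.800 Y27.368 F1174
G1 X55.090 Y76.895 F1174
M5
G00 X60.361 Y50.533
M4 S468
G1 X57.058 Y46.799 F2430
G1 X52.081 Y46.493 F2430
G1 X48.347 Y49.796 F2430
G1 X48.041 Y54.773 F2430
G1 X51.344 Y58.507 F2430
G1 X56.321 Y58.813 F2430
G1 X60.055 Y55.510 F2430
G1 X60.361 Y50.533 F2430
M5
G00 X45.871 Y95.332
M4 S468
G1 X45.988 Y106.870 F2430
G1 X55.081 Y113.973 F2430
G1 X66.304 Y111.292 F2430
G1 X71.205 Y100.846 F2430
G1 X66.094 Y90.501 F2430
G1 X54.820 Y88.047 F2430
G1 X45.871 Y95.332 F2430
M5
G00 X0.000 Y0.000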